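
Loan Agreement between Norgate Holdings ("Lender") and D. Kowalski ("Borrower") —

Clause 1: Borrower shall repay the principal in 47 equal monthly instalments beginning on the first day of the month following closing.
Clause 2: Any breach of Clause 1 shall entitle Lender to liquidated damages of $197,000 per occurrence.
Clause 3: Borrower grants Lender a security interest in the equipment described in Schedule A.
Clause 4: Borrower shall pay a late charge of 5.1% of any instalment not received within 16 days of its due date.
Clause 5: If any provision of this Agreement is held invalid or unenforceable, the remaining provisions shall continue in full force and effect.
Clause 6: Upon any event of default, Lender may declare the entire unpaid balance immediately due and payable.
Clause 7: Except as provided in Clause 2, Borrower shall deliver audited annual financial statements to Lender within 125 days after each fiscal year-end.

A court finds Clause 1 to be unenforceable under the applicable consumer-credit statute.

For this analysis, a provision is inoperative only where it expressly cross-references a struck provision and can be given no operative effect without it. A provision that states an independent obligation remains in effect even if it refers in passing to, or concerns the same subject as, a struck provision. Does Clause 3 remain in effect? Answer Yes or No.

Yes

Clause 1 is struck. The whole of Clause 2 is the liquidated-damages amount, defined by reference to Clause 1, so Clause 2 cannot stand once Clause 1 is removed. Clause 7 mentions Clause 2 but its own obligation stands independently of Clause 2, so Clause 7 is not affected. Under the severability clause in Clause 5, the remaining provisions continue in force. That leaves Clause 3, Clause 4, Clause 5, Clause 6, and Clause 7 in effect. Clause 3 is among the surviving provisions, so the answer is yes.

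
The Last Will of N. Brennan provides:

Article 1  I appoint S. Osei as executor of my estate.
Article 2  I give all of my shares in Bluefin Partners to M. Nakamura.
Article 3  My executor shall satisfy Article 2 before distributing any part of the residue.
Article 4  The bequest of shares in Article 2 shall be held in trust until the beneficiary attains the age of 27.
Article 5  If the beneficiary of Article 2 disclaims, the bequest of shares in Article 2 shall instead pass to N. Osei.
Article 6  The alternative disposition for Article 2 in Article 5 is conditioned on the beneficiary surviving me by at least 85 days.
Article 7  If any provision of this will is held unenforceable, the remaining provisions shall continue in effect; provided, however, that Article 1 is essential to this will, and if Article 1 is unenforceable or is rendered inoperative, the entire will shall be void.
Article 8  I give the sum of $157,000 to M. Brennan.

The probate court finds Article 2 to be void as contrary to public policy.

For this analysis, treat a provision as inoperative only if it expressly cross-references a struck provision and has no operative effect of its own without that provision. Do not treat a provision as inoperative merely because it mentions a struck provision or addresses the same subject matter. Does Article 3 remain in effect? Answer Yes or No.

Article 2 is struck. Article 3 has no operative effect of its own apart from Article 2 and is therefore inoperative. Article 4 merely fixes the trust for Article 2; with Article 2 gone it has nothing to operate on and falls away. Article 5 operates only by reference to Article 2, so it falls with Article 2. Article 6 operates only by reference to Article 5, so it falls with Article 5. Article 7 makes Article 1 an essential term, but Article 1 is unaffected, so the severability proviso in Article 7 preserves the remaining provisions. That leaves Article 1, Article 7, and Article 8 in effect. Article 3 is among the inoperative provisions, so the answer is no.

No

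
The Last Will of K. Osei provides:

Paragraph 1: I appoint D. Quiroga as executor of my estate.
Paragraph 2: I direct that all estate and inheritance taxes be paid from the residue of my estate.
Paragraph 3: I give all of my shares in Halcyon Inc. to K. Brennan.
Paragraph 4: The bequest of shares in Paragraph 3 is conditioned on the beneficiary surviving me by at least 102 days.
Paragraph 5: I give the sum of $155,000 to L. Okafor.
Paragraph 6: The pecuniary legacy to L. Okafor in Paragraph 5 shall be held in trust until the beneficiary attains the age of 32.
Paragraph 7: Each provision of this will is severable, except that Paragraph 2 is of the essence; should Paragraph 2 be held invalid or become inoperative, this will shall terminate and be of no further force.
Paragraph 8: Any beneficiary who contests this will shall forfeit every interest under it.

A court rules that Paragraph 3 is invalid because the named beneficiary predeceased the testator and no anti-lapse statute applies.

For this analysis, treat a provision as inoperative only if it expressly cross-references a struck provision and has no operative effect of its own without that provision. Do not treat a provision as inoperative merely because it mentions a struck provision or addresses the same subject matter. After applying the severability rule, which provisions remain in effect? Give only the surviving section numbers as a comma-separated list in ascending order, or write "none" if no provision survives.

Paragraph 3 is struck. Paragraph 4 operates only by reference to Paragraph 3, so it falls with Paragraph 3. Paragraph 7 makes Paragraph 2 an essential term, but Paragraph 2 is unaffected, so the severability proviso in Paragraph 7 preserves the remaining provisions. That leaves Paragraph 1, Paragraph 2, Paragraph 5, Paragraph 6, Paragraph 7, and Paragraph 8 in effect.

1, 2, 5, 6, 7, 8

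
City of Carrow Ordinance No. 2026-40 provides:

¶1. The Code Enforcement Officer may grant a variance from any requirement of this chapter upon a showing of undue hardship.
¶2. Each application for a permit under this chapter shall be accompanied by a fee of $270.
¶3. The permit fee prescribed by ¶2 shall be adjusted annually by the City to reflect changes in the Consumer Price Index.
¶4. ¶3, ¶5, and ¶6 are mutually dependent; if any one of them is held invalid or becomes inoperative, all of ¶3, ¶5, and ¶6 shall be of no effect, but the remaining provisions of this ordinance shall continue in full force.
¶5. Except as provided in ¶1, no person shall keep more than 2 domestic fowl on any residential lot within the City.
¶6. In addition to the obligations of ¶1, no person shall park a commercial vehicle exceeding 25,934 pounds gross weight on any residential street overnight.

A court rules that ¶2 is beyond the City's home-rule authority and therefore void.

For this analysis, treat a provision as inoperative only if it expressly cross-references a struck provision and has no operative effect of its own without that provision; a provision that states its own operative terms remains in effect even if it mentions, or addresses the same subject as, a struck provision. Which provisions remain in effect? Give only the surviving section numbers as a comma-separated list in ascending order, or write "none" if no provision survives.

¶2 is struck. ¶3 does nothing except set the indexation of the permit fee by reference to ¶2; with ¶2 gone it has no independent effect and is inoperative. ¶4 declares ¶3, ¶5, and ¶6 mutually dependent; since one of them has fallen, all of them are of no effect. That brings down ¶5 and ¶6 as well. The remainder continues in force under ¶4. The provisions still in force are ¶1 and ¶4.

1, 4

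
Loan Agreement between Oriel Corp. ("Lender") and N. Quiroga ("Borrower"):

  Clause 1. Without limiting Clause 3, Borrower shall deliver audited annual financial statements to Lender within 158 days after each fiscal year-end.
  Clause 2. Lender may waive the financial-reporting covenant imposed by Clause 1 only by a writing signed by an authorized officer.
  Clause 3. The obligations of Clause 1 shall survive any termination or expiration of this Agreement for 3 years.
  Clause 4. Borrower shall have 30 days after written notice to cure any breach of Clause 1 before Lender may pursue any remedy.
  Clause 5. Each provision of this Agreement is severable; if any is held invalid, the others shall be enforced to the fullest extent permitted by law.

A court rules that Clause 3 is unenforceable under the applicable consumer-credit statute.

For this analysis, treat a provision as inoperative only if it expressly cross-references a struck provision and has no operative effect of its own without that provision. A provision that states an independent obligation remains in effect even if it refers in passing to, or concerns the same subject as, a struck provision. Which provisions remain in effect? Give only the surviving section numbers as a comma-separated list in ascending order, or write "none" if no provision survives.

Clause 3 is struck. Clause 1 mentions Clause 3 but its own obligation stands independently of Clause 3, so Clause 1 is not affected. Nothing else in the Agreement is defined by reference to Clause 3. Clause 5 is a severability clause and preserves every provision that can still be given independent effect. The provisions still in force are Clause 1, Clause 2, Clause 4, and Clause 5.

1, 2, 4, 5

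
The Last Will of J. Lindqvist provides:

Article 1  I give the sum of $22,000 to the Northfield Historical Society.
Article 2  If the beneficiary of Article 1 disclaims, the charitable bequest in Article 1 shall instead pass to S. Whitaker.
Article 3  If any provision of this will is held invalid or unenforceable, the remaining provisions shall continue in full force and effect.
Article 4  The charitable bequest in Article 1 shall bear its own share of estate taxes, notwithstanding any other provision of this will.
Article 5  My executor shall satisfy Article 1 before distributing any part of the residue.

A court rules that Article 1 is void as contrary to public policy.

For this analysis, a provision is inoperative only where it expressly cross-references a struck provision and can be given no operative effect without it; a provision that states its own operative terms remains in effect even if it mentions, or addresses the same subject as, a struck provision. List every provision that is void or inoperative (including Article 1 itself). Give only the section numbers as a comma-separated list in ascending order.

1, 2, 4, 5

Article 1 is struck. Article 2 has no operative effect of its own apart from Article 1 and is therefore inoperative. The only function of Article 4 is the tax charge on Article 1, so it cannot stand once Article 1 is removed. The only function of Article 5 is the priority direction for Article 1, so it cannot stand once Article 1 is removed. Under the severability clause in Article 3, the remaining provisions continue in force. Only Article 3 remains in effect.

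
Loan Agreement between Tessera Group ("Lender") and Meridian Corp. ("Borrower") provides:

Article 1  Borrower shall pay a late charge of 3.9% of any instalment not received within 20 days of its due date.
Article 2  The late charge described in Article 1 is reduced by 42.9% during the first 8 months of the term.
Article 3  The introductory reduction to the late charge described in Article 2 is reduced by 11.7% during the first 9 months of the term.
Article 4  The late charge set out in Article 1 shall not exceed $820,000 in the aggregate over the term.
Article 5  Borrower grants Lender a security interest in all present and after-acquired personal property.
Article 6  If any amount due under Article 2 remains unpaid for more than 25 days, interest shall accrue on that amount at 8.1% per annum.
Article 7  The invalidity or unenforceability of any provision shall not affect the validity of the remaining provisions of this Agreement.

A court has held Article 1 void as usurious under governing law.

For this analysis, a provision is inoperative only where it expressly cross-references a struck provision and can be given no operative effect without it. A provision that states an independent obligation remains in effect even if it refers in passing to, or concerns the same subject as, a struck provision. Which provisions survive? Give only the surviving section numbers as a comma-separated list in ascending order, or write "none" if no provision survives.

5, 7

Article 1 is struck. Article 2 operates only by reference to Article 1, so it falls with Article 1. The whole of Article 4 is the aggregate cap on the late charge, defined by reference to Article 1, so Article 4 cannot stand once Article 1 is removed. The whole of Article 3 is the introductory reduction to the introductory reduction to the late charge, defined by reference to Article 2, so Article 3 cannot stand once Article 2 is removed. Article 6 operates only by reference to Article 2, so it falls with Article 2. Article 7 is a severability clause and preserves every provision that can still be given independent effect. That leaves Article 5 and Article 7 in effect.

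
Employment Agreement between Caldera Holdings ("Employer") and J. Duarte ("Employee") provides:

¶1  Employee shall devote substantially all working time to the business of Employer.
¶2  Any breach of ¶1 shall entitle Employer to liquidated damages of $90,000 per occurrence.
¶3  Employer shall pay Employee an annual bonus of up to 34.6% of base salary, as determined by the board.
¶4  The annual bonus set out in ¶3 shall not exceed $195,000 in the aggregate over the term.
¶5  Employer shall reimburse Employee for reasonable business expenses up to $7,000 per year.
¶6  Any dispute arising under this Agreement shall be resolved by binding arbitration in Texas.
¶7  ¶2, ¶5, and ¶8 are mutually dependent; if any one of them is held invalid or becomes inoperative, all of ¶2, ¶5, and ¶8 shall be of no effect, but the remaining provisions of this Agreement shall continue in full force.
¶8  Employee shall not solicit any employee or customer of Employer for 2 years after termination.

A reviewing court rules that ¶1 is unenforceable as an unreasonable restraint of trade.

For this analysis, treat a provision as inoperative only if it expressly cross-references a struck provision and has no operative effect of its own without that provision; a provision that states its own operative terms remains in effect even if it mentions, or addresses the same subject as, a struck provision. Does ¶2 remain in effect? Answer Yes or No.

¶1 is struck. The whole of ¶2 is the liquidated-damages amount, defined by reference to ¶1, so ¶2 cannot stand once ¶1 is removed. ¶7 declares ¶2, ¶5, and ¶8 mutually dependent; since one of them has fallen, all of them are of no effect. That brings down ¶5 and ¶8 as well. The remainder continues in force under ¶7. ¶3, ¶4, ¶6, and ¶7 remain in effect. ¶2 is among the inoperative provisions, so the answer is no.

No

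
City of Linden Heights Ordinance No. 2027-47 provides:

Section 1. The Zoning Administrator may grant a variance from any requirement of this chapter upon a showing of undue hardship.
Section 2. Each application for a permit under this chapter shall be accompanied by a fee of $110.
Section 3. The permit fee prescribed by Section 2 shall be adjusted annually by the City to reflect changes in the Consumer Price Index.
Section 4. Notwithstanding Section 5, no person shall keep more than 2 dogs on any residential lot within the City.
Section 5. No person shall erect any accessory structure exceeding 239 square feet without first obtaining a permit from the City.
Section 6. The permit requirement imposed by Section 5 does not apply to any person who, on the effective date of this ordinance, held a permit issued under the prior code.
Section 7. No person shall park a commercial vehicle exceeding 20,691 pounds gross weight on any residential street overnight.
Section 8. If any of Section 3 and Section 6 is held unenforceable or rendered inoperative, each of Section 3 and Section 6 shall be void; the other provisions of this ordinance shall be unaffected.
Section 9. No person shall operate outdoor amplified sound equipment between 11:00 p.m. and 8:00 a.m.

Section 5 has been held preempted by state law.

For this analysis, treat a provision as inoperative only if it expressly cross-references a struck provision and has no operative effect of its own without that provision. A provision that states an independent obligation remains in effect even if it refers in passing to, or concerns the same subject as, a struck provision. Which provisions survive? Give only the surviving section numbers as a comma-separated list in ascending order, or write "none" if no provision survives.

Section 5 is struck. Section 6 operates only by reference to Section 5, so it falls with Section 5. Section 4 mentions Section 5 but its own obligation stands independently of Section 5, so Section 4 is not affected. Section 8 declares Section 3 and Section 6 mutually dependent; since one of them has fallen, all of them are of no effect. That brings down Section 3 as well. The remainder continues in force under Section 8. Section 1, Section 2, Section 4, Section 7, Section 8, and Section 9 remain in effect.

1, 2, 4, 7, 8, 9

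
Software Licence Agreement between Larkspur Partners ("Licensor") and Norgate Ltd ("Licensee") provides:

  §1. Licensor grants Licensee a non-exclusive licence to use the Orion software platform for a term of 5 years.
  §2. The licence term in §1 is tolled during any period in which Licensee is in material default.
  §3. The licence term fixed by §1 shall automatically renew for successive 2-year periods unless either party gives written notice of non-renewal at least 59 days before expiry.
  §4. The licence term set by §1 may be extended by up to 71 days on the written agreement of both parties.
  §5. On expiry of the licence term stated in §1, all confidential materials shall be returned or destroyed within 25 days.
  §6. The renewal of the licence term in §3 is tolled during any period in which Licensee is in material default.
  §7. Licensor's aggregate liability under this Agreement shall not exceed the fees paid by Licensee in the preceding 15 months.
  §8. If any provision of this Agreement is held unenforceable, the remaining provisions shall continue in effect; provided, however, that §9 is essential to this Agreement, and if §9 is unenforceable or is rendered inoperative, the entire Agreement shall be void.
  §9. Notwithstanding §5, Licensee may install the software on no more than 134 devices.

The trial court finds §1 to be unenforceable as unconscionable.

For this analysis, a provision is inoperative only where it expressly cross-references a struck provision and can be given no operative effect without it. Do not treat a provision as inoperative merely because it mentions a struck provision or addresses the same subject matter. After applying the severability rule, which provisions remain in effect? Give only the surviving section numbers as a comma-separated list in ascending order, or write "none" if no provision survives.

§1 is struck. §2 operates only by reference to §1, so it falls with §1. §3 operates only by reference to §1, so it falls with §1. The whole of §4 is the extension of the licence term, defined by reference to §1, so §4 cannot stand once §1 is removed. The only function of §5 is the return obligation tied to §1, so it cannot stand once §1 is removed. §6 does nothing except set the tolling of the renewal of the licence term by reference to §3; with §3 gone it has no independent effect and is inoperative. Although §9 refers to §5, its operative terms do not depend on §5, so it remains in effect. §8 makes §9 an essential term, but §9 is unaffected, so the severability proviso in §8 preserves the remaining provisions. The provisions still in force are §7, §8, and §9.

7, 8, 9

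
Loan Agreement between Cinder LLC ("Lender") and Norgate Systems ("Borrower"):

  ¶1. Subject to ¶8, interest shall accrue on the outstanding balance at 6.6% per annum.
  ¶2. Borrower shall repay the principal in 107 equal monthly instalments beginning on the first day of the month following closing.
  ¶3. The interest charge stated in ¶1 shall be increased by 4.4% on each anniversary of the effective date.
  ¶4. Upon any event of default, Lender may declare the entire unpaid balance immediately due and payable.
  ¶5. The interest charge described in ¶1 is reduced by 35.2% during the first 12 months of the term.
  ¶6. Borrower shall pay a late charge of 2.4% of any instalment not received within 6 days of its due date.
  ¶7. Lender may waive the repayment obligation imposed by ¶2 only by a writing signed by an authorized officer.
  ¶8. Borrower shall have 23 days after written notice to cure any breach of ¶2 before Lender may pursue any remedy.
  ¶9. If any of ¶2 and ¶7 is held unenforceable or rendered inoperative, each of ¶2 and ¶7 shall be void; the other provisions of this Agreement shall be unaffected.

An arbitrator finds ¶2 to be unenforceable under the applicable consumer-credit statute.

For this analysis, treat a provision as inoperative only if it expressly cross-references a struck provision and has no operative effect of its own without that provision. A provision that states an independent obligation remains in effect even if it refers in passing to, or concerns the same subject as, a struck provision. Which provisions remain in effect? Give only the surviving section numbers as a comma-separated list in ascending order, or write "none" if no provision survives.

¶2 is struck. ¶7 has no operative effect of its own apart from ¶2 and is therefore inoperative. ¶8 merely fixes the cure period for breach of ¶2; with ¶2 gone it has nothing to operate on and falls away. ¶1 mentions ¶8 but its own obligation stands independently of ¶8, so ¶1 is not affected. ¶9 declares ¶2 and ¶7 mutually dependent; since one of them has fallen, all of them are of no effect. The remainder continues in force under ¶9. The provisions still in force are ¶1, ¶3, ¶4, ¶5, ¶6, and ¶9.

1, 3, 4, 5, 6, 9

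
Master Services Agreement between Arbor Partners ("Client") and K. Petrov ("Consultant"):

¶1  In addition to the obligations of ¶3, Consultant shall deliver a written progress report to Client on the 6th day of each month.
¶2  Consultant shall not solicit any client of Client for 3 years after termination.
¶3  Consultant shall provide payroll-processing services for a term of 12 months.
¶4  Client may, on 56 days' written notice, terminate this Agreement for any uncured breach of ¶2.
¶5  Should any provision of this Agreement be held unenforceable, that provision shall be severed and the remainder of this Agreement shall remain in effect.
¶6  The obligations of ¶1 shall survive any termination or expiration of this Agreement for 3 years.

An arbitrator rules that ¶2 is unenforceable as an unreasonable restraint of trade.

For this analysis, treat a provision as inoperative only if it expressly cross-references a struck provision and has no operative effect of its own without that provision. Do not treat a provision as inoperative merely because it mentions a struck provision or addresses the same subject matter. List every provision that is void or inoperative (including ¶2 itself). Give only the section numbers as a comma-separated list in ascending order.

¶2 is struck. ¶4 operates only by reference to ¶2, so it falls with ¶2. ¶5 is a severability clause and preserves every provision that can still be given independent effect. That leaves ¶1, ¶3, ¶5, and ¶6 in effect.

2, 4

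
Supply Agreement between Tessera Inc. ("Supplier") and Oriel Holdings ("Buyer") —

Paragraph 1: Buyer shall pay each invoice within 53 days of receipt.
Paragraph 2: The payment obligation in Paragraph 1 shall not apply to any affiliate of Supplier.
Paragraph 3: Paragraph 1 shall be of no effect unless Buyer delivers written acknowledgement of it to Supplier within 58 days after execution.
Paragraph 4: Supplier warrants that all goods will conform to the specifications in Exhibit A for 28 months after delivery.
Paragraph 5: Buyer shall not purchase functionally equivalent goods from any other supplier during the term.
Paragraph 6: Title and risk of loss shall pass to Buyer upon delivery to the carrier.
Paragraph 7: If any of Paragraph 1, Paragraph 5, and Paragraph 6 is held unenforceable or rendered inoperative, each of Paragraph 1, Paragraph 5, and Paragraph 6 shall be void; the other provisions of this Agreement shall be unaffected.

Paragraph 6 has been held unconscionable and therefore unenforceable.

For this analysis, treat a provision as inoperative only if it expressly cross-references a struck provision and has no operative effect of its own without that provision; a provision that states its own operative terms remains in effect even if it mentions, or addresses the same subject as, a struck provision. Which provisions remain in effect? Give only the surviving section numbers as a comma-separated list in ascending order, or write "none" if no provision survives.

Paragraph 6 is struck. No other provision's operative terms depend on Paragraph 6. Paragraph 7 declares Paragraph 1, Paragraph 5, and Paragraph 6 mutually dependent; since one of them has fallen, all of them are of no effect. That brings down Paragraph 1 and Paragraph 5 as well. Paragraph 2 and Paragraph 3 in turn depend solely on a provision now struck and likewise fall. The remainder continues in force under Paragraph 7. That leaves Paragraph 4 and Paragraph 7 in effect.

4, 7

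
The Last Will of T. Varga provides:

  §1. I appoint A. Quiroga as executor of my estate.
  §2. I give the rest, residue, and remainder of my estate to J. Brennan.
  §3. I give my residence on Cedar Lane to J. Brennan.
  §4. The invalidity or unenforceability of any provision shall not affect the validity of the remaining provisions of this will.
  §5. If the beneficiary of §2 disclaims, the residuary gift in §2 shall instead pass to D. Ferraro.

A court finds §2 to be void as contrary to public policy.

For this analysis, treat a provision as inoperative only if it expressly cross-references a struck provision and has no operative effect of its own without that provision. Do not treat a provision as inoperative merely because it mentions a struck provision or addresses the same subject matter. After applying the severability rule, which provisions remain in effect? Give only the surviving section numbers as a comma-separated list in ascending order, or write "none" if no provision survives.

1, 3, 4

§2 is struck. The only function of §5 is the alternative disposition for §2, so it cannot stand once §2 is removed. §4 is a severability clause and preserves every provision that can still be given independent effect. §1, §3, and §4 remain in effect.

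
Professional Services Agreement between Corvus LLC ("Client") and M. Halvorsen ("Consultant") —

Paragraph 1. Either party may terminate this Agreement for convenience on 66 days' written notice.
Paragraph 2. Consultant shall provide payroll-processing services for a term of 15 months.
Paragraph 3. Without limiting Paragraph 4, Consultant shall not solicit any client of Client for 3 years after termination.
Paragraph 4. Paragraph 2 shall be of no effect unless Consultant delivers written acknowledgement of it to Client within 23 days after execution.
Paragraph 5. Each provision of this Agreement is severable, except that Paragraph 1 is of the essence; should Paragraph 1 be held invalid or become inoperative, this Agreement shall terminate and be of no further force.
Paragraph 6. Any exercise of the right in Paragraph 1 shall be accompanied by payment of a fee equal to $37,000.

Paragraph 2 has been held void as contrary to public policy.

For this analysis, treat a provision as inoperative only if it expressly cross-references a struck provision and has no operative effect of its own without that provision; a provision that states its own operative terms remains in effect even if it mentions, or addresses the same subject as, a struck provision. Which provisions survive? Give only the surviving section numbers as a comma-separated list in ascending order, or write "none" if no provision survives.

Paragraph 2 is struck. Paragraph 4 has no operative effect of its own apart from Paragraph 2 and is therefore inoperative. Although Paragraph 3 refers to Paragraph 4, its operative terms do not depend on Paragraph 4, so it remains in effect. Paragraph 5 makes Paragraph 1 an essential term, but Paragraph 1 is unaffected, so the severability proviso in Paragraph 5 preserves the remaining provisions. The provisions still in force are Paragraph 1, Paragraph 3, Paragraph 5, and Paragraph 6.

1, 3, 5, 6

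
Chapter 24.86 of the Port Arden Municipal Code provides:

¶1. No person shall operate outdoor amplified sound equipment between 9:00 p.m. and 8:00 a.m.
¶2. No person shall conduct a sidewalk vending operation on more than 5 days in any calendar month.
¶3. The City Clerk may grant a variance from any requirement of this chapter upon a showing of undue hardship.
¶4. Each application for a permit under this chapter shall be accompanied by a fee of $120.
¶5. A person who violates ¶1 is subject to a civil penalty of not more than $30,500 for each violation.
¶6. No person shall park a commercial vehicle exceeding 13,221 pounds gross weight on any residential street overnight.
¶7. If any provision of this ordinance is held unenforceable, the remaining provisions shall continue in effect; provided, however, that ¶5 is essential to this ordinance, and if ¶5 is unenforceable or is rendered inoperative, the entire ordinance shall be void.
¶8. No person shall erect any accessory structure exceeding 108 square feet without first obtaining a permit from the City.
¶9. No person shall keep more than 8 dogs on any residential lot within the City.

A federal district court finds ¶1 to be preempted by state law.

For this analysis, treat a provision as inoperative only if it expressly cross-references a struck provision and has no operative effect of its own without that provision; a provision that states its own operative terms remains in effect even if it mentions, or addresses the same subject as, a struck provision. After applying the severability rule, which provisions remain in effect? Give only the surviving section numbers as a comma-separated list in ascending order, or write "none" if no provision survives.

none

¶1 is struck. ¶5 operates only by reference to ¶1, so it falls with ¶1. ¶7 makes ¶5 an essential term, and ¶5 has been rendered inoperative by the cascade; under ¶7, the entire ordinance is therefore void. No provision of the ordinance survives.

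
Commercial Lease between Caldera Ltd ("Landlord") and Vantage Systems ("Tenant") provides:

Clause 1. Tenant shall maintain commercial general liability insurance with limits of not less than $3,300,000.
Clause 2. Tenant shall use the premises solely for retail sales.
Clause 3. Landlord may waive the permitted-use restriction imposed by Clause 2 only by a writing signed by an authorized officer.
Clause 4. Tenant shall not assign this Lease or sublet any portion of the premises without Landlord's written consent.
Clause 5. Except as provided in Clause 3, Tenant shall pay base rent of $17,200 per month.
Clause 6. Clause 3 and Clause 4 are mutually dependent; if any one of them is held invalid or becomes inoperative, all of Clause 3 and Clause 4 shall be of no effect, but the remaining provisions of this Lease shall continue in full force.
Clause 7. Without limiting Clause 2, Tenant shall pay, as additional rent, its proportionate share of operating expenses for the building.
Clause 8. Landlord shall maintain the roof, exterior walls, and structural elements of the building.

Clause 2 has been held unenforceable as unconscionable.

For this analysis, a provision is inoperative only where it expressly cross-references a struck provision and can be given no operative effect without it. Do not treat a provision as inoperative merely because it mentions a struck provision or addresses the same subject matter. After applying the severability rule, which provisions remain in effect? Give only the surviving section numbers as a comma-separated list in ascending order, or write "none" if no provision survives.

1, 5, 6, 7, 8

Clause 2 is struck. The only function of Clause 3 is the waiver condition for Clause 2, so it cannot stand once Clause 2 is removed. Although Clause 5 refers to Clause 3, its operative terms do not depend on Clause 3, so it remains in effect. Clause 7 mentions Clause 2 but its own obligation stands independently of Clause 2, so Clause 7 is not affected. Clause 6 declares Clause 3 and Clause 4 mutually dependent; since one of them has fallen, all of them are of no effect. That brings down Clause 4 as well. The remainder continues in force under Clause 6. The provisions still in force are Clause 1, Clause 5, Clause 6, Clause 7, and Clause 8.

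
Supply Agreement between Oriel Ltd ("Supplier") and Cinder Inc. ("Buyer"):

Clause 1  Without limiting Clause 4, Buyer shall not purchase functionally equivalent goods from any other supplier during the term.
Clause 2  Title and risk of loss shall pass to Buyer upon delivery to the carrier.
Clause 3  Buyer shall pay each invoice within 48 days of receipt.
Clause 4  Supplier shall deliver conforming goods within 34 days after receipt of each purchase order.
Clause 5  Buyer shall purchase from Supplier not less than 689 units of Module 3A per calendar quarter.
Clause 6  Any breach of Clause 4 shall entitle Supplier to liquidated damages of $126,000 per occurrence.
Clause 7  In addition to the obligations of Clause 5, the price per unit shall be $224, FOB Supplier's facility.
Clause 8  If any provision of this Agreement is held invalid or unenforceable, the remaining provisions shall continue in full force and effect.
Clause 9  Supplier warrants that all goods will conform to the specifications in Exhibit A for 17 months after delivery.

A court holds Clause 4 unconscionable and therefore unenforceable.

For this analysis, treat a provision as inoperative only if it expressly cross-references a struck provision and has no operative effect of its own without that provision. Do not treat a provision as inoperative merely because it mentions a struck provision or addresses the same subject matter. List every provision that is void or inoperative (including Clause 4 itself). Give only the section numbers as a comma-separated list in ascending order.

4, 6

Clause 4 is struck. The whole of Clause 6 is the liquidated-damages amount, defined by reference to Clause 4, so Clause 6 cannot stand once Clause 4 is removed. Clause 1 mentions Clause 4 but its own obligation stands independently of Clause 4, so Clause 1 is not affected. Clause 8 is a severability clause and preserves every provision that can still be given independent effect. Clause 1, Clause 2, Clause 3, Clause 5, Clause 7, Clause 8, and Clause 9 remain in effect.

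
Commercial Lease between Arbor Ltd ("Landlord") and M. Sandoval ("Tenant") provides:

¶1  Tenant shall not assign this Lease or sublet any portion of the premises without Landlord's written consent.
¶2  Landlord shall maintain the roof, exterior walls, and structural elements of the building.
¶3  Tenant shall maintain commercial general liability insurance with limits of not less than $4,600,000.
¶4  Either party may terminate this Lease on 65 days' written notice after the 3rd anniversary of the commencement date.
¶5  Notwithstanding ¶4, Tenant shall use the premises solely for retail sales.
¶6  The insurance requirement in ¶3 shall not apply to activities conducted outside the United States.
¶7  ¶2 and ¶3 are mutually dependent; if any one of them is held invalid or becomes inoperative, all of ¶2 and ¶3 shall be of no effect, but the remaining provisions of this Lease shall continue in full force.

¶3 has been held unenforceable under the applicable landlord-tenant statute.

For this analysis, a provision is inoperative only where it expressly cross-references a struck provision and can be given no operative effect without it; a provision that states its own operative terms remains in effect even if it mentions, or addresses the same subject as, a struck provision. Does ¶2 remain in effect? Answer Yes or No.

No

¶3 is struck. ¶6 does nothing except set the carve-out from the insurance requirement by reference to ¶3; with ¶3 gone it has no independent effect and is inoperative. ¶7 declares ¶2 and ¶3 mutually dependent; since one of them has fallen, all of them are of no effect. That brings down ¶2 as well. The remainder continues in force under ¶7. ¶1, ¶4, ¶5, and ¶7 remain in effect. ¶2 is among the inoperative provisions, so the answer is no.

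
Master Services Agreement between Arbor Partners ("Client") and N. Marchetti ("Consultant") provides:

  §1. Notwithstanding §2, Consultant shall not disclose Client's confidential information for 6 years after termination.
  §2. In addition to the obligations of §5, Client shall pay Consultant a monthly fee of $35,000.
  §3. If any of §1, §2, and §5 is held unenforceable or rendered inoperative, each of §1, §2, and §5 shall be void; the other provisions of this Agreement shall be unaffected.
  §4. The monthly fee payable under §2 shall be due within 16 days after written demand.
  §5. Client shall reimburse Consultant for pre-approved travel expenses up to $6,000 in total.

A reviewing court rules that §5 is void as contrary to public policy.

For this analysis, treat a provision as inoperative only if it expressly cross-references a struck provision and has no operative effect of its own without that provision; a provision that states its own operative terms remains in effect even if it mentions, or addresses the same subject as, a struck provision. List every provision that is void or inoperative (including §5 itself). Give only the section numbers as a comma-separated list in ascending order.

§5 is struck. No other provision's operative terms depend on §5. §3 declares §1, §2, and §5 mutually dependent; since one of them has fallen, all of them are of no effect. That brings down §1 and §2 as well. §4 in turn depends solely on a provision now struck and likewise falls. The remainder continues in force under §3. Only §3 remains in effect.

1, 2, 4, 5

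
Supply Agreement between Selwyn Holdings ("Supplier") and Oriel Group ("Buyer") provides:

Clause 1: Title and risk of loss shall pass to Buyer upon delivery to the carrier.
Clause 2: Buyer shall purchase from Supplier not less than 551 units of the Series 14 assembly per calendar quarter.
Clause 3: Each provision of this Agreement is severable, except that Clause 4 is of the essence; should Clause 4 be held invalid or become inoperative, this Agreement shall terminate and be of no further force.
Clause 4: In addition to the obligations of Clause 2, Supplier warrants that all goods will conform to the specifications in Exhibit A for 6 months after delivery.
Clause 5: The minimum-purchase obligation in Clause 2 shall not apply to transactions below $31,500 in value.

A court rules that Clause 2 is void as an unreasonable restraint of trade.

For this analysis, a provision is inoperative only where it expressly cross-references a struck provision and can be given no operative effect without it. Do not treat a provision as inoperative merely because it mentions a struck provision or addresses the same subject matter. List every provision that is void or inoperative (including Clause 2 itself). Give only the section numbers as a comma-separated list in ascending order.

2, 5

Clause 2 is struck. Clause 5 does nothing except set the carve-out from the minimum-purchase obligation by reference to Clause 2; with Clause 2 gone it has no independent effect and is inoperative. Clause 4 mentions Clause 2 but its own obligation stands independently of Clause 2, so Clause 4 is not affected. Clause 3 makes Clause 4 an essential term, but Clause 4 is unaffected, so the severability proviso in Clause 3 preserves the remaining provisions. That leaves Clause 1, Clause 3, and Clause 4 in effect.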